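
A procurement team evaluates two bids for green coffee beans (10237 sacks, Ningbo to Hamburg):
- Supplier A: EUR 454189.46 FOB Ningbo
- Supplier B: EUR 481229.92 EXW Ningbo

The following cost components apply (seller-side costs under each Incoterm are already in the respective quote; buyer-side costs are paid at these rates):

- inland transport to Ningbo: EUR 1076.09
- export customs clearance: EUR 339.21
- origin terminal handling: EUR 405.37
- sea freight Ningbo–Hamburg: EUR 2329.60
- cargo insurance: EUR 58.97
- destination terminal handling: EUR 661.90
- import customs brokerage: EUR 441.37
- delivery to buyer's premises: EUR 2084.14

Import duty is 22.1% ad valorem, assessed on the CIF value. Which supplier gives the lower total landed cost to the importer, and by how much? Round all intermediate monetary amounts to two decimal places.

Supplier A (FOB):
CIF value = FOB price + freight + insurance = 454189.46 + 2329.60 + 58.97 = 456578.03
Import duty = 456578.03 × 22.1% = 100903.74
Buyer bears (A): 2329.60 + 58.97 + 661.90 + 441.37 + 2084.14 = 5575.98
Landed cost (A) = invoice 454189.46 + 5575.98 + duty 100903.74 = 560669.18
Supplier B (EXW):
CIF value = EXW price + inland to port + export clearance + origin terminal + freight + insurance = 481229.92 + 1076.09 + 339.21 + 405.37 + 2329.60 + 58.97 = 485439.16
Import duty = 485439.16 × 22.1% = 107282.05
Buyer bears (B): 1076.09 + 339.21 + 405.37 + 2329.60 + 58.97 + 661.90 + 441.37 + 2084.14 = 7396.65
Landed cost (B) = invoice 481229.92 + 7396.65 + duty 107282.05 = 595908.62
Difference = |560669.18 − 595908.62| = 35239.44

Supplier A is cheaper by EUR 35239.44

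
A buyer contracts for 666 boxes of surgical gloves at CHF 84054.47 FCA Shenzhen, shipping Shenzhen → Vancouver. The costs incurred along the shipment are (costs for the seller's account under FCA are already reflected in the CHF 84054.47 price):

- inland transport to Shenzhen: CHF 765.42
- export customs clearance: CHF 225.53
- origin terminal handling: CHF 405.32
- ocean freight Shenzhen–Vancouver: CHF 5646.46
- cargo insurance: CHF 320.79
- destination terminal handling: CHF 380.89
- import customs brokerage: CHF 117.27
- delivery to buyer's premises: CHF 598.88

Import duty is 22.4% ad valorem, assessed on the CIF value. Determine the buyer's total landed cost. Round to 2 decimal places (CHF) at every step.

Total landed cost: CHF 111779.74

FCA: the seller delivers export-cleared goods to the carrier; the buyer bears costs from that point.
Already in the invoice (seller's account under FCA): inland to port, export clearance — exclude.
CIF value = FCA price + origin terminal + freight + insurance = 84054.47 + 405.32 + 5646.46 + 320.79 = 90427.04
Import duty = 90427.04 × 22.4% = 20255.66
Buyer bears: origin terminal 405.32 + freight 5646.46 + insurance 320.79 + destination terminal 380.89 + brokerage 117.27 + delivery 598.88 + duty 20255.66 = 27725.27
Landed cost = invoice 84054.47 + 27725.27 = 111779.74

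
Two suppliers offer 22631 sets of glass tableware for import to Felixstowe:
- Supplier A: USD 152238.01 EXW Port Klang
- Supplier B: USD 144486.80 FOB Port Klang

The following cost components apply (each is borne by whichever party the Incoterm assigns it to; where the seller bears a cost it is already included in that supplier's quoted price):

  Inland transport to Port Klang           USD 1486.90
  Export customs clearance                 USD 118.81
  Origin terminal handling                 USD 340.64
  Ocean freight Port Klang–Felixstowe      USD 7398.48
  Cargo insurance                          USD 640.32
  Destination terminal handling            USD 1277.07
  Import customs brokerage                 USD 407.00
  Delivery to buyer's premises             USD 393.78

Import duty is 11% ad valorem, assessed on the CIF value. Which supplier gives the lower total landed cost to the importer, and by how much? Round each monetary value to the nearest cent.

Supplier B is cheaper by USD 10764.29

Supplier A (EXW):
CIF value = EXW price + inland to port + export clearance + origin terminal + freight + insurance = 152238.01 + 1486.90 + 118.81 + 340.64 + 7398.48 + 640.32 = 162223.16
Import duty = 162223.16 × 11% = 17844.55
Buyer bears (A): 1486.90 + 118.81 + 340.64 + 7398.48 + 640.32 + 1277.07 + 407.00 + 393.78 = 12063.00
Landed cost (A) = invoice 152238.01 + 12063.00 + duty 17844.55 = 182145.56
Supplier B (FOB):
CIF value = FOB price + freight + insurance = 144486.80 + 7398.48 + 640.32 = 152525.60
Import duty = 152525.60 × 11% = 16777.82
Buyer bears (B): 7398.48 + 640.32 + 1277.07 + 407.00 + 393.78 = 10116.65
Landed cost (B) = invoice 144486.80 + 10116.65 + duty 16777.82 = 171381.27
Difference = |182145.56 − 171381.27| = 10764.29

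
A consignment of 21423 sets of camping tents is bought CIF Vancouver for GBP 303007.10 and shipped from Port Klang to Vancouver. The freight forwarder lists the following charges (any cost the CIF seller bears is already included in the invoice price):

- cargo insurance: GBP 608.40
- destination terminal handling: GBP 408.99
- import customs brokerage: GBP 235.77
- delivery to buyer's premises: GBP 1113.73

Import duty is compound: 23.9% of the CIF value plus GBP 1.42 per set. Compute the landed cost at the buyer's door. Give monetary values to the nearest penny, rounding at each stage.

CIF: the seller pays costs through ocean freight and marine insurance to the destination port.
Already in the invoice (seller's account under CIF): insurance — exclude.
The CIF price already equals the CIF value: 303007.10
Ad valorem component: 303007.10 × 23.9% = 72418.70
Specific component: 21423 × 1.42 = 30420.66
Import duty = 72418.70 + 30420.66 = 102839.36
Buyer bears: destination terminal 408.99 + brokerage 235.77 + delivery 1113.73 + duty 102839.36 = 104597.85
Landed cost = invoice 303007.10 + 104597.85 = 407604.95

Total landed cost: GBP 407604.95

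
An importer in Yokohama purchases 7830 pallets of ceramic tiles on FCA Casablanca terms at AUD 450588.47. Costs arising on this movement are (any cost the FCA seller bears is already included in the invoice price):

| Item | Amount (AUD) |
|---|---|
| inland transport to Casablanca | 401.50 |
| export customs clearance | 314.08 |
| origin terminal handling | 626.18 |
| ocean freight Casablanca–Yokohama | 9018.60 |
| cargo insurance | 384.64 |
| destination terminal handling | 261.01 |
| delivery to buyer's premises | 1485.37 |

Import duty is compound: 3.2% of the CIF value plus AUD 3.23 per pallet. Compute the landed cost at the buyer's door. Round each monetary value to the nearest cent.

FCA: the seller delivers export-cleared goods to the carrier; the buyer bears costs from that point.
Already in the invoice (seller's account under FCA): inland to port, export clearance — exclude.
CIF value = FCA price + origin terminal + freight + insurance = 450588.47 + 626.18 + 9018.60 + 384.64 = 460617.89
Ad valorem component: 460617.89 × 3.2% = 14739.77
Specific component: 7830 × 3.23 = 25290.90
Import duty = 14739.77 + 25290.90 = 40030.67
Buyer bears: origin terminal 626.18 + freight 9018.60 + insurance 384.64 + destination terminal 261.01 + delivery 1485.37 + duty 40030.67 = 51806.47
Landed cost = invoice 450588.47 + 51806.47 = 502394.94

Total landed cost: AUD 502394.94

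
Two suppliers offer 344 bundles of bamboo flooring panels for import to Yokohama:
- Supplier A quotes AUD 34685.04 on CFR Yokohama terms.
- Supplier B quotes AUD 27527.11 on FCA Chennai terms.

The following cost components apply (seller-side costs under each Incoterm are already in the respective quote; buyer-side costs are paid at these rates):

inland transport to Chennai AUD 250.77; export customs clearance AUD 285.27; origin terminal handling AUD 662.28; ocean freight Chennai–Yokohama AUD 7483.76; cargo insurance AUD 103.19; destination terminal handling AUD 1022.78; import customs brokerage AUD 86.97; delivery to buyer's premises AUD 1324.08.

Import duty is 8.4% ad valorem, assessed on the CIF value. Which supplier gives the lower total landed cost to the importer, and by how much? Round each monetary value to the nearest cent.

Supplier A is cheaper by AUD 1071.11

Supplier A (CFR):
CIF value = CFR price + insurance = 34685.04 + 103.19 = 34788.23
Import duty = 34788.23 × 8.4% = 2922.21
Buyer bears (A): 103.19 + 1022.78 + 86.97 + 1324.08 = 2537.02
Landed cost (A) = invoice 34685.04 + 2537.02 + duty 2922.21 = 40144.27
Supplier B (FCA):
CIF value = FCA price + origin terminal + freight + insurance = 27527.11 + 662.28 + 7483.76 + 103.19 = 35776.34
Import duty = 35776.34 × 8.4% = 3005.21
Buyer bears (B): 662.28 + 7483.76 + 103.19 + 1022.78 + 86.97 + 1324.08 = 10683.06
Landed cost (B) = invoice 27527.11 + 10683.06 + duty 3005.21 = 41215.38
Difference = |40144.27 − 41215.38| = 1071.11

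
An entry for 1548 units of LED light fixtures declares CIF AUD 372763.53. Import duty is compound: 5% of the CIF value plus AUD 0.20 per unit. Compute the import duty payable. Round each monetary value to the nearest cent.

Import duty: AUD 18947.78

Ad valorem component: 372763.53 × 5% = 18638.18
Specific component: 1548 × 0.20 = 309.60
Import duty = 18638.18 + 309.60 = 18947.78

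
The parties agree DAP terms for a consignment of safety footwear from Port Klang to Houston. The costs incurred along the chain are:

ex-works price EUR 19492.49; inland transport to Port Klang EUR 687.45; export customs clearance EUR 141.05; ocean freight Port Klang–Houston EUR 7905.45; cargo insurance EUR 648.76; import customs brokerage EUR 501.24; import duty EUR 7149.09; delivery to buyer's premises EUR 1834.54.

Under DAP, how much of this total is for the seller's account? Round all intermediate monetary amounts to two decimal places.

DAP: the seller bears all costs to the named destination except import duty and clearance.
Seller's account: goods 19492.49 + inland to port 687.45 + export clearance 141.05 + freight 7905.45 + insurance 648.76 + delivery 1834.54 = 30709.74
Buyer's account: brokerage 501.24 + duty 7149.09 = 7650.33

Seller's account: EUR 30709.74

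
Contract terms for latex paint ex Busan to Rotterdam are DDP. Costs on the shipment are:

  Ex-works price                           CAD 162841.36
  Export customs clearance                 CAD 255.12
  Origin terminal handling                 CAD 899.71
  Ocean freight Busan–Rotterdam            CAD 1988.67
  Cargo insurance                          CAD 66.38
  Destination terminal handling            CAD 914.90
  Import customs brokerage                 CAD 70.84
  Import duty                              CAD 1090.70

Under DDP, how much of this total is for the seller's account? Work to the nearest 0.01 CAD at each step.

DDP: the seller bears all costs including import duty.
Seller's account: goods 162841.36 + export clearance 255.12 + origin terminal 899.71 + freight 1988.67 + insurance 66.38 + destination terminal 914.90 + brokerage 70.84 + duty 1090.70 = 168127.68
Buyer's account: 0.00

Seller's account: CAD 168127.68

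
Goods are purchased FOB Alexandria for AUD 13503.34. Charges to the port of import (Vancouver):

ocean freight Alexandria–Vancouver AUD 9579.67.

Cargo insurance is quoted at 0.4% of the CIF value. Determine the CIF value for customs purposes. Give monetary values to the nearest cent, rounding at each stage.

Let C be the CIF value. C = FOB price + freight + 0.4% × C
C − 0.4% × C = 13503.34 + 9579.67
0.996 × C = 23083.01
C = 23083.01 / 0.996 = 23175.71
Insurance premium = 0.4% × 23175.71 = 92.70

CIF value: AUD 23175.71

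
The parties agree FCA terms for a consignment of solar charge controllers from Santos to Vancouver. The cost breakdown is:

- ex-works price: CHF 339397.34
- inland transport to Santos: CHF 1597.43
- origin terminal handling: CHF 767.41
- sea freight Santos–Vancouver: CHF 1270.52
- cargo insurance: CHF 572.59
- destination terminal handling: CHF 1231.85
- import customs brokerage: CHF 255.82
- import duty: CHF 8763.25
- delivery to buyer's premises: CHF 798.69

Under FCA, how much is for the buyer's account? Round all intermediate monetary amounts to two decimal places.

Buyer's account: CHF 13660.13

FCA: the seller delivers export-cleared goods to the carrier; the buyer bears costs from that point.
Seller's account: goods 339397.34 + inland to port 1597.43 = 340994.77
Buyer's account: origin terminal 767.41 + freight 1270.52 + insurance 572.59 + destination terminal 1231.85 + brokerage 255.82 + duty 8763.25 + delivery 798.69 = 13660.13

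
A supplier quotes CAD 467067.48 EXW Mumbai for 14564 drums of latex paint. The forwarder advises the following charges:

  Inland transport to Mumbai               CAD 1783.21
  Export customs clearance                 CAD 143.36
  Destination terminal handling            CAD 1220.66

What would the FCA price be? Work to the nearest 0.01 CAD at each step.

FCA price: CAD 468994.05

Not relevant to the conversion: destination terminal — on the buyer under both terms; not part of either seller's price.
From EXW to FCA, the seller additionally bears: inland to port, export clearance.
FCA price = 467067.48 + 1783.21 + 143.36 = 468994.05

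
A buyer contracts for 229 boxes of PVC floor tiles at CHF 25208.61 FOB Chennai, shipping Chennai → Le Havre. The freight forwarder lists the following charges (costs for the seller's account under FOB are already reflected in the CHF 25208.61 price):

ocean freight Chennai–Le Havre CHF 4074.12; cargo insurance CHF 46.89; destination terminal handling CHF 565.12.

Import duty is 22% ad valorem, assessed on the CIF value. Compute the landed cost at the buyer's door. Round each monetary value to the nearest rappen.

FOB: the seller bears costs until goods are on board at the origin port; the buyer bears freight, insurance and all costs thereafter.
CIF value = FOB price + freight + insurance = 25208.61 + 4074.12 + 46.89 = 29329.62
Import duty = 29329.62 × 22% = 6452.52
Buyer bears: freight 4074.12 + insurance 46.89 + destination terminal 565.12 + duty 6452.52 = 11138.65
Landed cost = invoice 25208.61 + 11138.65 = 36347.26

Total landed cost: CHF 36347.26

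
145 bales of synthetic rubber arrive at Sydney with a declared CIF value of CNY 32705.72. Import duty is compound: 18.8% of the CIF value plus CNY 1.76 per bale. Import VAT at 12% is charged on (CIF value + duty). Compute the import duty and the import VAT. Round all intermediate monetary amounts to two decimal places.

Ad valorem component: 32705.72 × 18.8% = 6148.68
Specific component: 145 × 1.76 = 255.20
Import duty = 6148.68 + 255.20 = 6403.88
VAT base = CIF + duty = 32705.72 + 6403.88 = 39109.60
Import VAT = 39109.60 × 12% = 4693.15

Import duty: CNY 6403.88; import VAT: CNY 4693.15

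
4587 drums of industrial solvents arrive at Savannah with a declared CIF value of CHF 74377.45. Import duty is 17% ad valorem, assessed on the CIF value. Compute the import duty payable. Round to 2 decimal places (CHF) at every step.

Import duty = 74377.45 × 17% = 12644.17

Import duty: CHF 12644.17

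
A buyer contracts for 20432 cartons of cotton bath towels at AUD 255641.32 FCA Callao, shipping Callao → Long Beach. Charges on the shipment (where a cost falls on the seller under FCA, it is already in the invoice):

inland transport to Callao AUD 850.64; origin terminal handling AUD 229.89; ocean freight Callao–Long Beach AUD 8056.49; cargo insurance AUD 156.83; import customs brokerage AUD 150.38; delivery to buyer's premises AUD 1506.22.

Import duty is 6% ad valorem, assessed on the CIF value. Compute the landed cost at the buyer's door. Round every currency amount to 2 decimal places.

Total landed cost: AUD 281586.20

FCA: the seller delivers export-cleared goods to the carrier; the buyer bears costs from that point.
Already in the invoice (seller's account under FCA): inland to port — exclude.
CIF value = FCA price + origin terminal + freight + insurance = 255641.32 + 229.89 + 8056.49 + 156.83 = 264084.53
Import duty = 264084.53 × 6% = 15845.07
Buyer bears: origin terminal 229.89 + freight 8056.49 + insurance 156.83 + brokerage 150.38 + delivery 1506.22 + duty 15845.07 = 25944.88
Landed cost = invoice 255641.32 + 25944.88 = 281586.20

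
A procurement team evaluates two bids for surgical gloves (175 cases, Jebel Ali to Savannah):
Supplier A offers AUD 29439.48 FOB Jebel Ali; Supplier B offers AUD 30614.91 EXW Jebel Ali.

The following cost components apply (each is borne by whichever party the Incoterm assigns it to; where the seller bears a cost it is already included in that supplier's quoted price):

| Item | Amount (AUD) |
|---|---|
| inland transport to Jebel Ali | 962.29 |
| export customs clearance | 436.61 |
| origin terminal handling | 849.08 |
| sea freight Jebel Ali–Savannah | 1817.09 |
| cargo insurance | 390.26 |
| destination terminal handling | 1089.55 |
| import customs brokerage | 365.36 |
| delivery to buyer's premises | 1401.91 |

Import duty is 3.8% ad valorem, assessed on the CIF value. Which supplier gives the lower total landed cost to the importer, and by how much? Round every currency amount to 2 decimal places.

Supplier A (FOB):
CIF value = FOB price + freight + insurance = 29439.48 + 1817.09 + 390.26 = 31646.83
Import duty = 31646.83 × 3.8% = 1202.58
Buyer bears (A): 1817.09 + 390.26 + 1089.55 + 365.36 + 1401.91 = 5064.17
Landed cost (A) = invoice 29439.48 + 5064.17 + duty 1202.58 = 35706.23
Supplier B (EXW):
CIF value = EXW price + inland to port + export clearance + origin terminal + freight + insurance = 30614.91 + 962.29 + 436.61 + 849.08 + 1817.09 + 390.26 = 35070.24
Import duty = 35070.24 × 3.8% = 1332.67
Buyer bears (B): 962.29 + 436.61 + 849.08 + 1817.09 + 390.26 + 1089.55 + 365.36 + 1401.91 = 7312.15
Landed cost (B) = invoice 30614.91 + 7312.15 + duty 1332.67 = 39259.73
Difference = |35706.23 − 39259.73| = 3553.50

Supplier A is cheaper by AUD 3553.50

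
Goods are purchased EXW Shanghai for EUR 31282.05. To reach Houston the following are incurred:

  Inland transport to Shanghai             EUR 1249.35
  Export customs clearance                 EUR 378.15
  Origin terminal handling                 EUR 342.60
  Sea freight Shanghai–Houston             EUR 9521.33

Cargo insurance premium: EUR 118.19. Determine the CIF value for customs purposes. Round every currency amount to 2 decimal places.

CIF = EXW price + pre-shipment costs + freight + insurance
CIF = 31282.05 + 1249.35 + 378.15 + 342.60 + 9521.33 + 118.19 = 42891.67

CIF value: EUR 42891.67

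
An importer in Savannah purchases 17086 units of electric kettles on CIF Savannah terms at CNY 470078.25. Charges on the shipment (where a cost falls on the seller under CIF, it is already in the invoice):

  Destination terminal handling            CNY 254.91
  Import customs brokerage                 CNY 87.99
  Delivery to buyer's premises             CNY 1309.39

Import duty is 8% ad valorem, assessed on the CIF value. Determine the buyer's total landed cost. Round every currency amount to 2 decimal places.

CIF: the seller pays costs through ocean freight and marine insurance to the destination port.
The CIF price already equals the CIF value: 470078.25
Import duty = 470078.25 × 8% = 37606.26
Buyer bears: destination terminal 254.91 + brokerage 87.99 + delivery 1309.39 + duty 37606.26 = 39258.55
Landed cost = invoice 470078.25 + 39258.55 = 509336.80

Total landed cost: CNY 509336.80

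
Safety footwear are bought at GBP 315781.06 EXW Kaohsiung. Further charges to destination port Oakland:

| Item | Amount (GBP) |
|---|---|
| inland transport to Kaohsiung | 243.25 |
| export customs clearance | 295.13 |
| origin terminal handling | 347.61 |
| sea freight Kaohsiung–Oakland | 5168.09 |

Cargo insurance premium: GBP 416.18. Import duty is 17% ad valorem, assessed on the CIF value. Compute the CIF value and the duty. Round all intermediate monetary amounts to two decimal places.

CIF = EXW price + pre-shipment costs + freight + insurance
CIF = 315781.06 + 243.25 + 295.13 + 347.61 + 5168.09 + 416.18 = 322251.32
Import duty = 322251.32 × 17% = 54782.72

CIF value: GBP 322251.32; import duty: GBP 54782.72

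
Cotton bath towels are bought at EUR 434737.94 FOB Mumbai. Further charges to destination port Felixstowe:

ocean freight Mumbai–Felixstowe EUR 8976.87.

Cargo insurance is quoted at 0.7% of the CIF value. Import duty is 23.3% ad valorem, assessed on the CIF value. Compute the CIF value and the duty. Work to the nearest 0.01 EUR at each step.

CIF value: EUR 446842.71; import duty: EUR 104114.35

Let C be the CIF value. C = FOB price + freight + 0.7% × C
C − 0.7% × C = 434737.94 + 8976.87
0.993 × C = 443714.81
C = 443714.81 / 0.993 = 446842.71
Insurance premium = 0.7% × 446842.71 = 3127.90
Import duty = 446842.71 × 23.3% = 104114.35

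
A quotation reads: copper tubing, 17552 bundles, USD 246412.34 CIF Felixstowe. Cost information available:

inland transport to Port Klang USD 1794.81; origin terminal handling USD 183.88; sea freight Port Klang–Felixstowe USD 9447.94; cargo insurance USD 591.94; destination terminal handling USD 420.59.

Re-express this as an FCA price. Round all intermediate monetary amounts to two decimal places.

Not relevant to the conversion: inland to port — on the seller under both CIF and FCA; already in the CIF price and stays in the FCA price. destination terminal — on the buyer under both terms; not part of either seller's price.
From CIF to FCA, the seller no longer bears: origin terminal, freight, insurance.
FCA price = 246412.34 − 183.88 − 9447.94 − 591.94 = 236188.58

FCA price: USD 236188.58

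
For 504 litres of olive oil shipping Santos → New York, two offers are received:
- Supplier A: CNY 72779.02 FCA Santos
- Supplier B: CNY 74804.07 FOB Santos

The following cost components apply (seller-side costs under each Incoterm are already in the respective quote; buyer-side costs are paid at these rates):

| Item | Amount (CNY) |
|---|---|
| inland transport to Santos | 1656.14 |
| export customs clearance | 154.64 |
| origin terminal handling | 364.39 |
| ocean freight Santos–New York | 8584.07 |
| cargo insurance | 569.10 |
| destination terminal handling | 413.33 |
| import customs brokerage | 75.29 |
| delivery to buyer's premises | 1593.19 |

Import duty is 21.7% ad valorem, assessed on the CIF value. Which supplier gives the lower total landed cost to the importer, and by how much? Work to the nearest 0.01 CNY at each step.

Supplier A is cheaper by CNY 2021.02

Supplier A (FCA):
CIF value = FCA price + origin terminal + freight + insurance = 72779.02 + 364.39 + 8584.07 + 569.10 = 82296.58
Import duty = 82296.58 × 21.7% = 17858.36
Buyer bears (A): 364.39 + 8584.07 + 569.10 + 413.33 + 75.29 + 1593.19 = 11599.37
Landed cost (A) = invoice 72779.02 + 11599.37 + duty 17858.36 = 102236.75
Supplier B (FOB):
CIF value = FOB price + freight + insurance = 74804.07 + 8584.07 + 569.10 = 83957.24
Import duty = 83957.24 × 21.7% = 18218.72
Buyer bears (B): 8584.07 + 569.10 + 413.33 + 75.29 + 1593.19 = 11234.98
Landed cost (B) = invoice 74804.07 + 11234.98 + duty 18218.72 = 104257.77
Difference = |102236.75 − 104257.77| = 2021.02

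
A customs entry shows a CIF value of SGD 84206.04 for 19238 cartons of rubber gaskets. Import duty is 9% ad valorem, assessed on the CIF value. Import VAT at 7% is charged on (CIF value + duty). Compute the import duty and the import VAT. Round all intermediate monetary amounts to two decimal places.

Import duty = 84206.04 × 9% = 7578.54
VAT base = CIF + duty = 84206.04 + 7578.54 = 91784.58
Import VAT = 91784.58 × 7% = 6424.92

Import duty: SGD 7578.54; import VAT: SGD 6424.92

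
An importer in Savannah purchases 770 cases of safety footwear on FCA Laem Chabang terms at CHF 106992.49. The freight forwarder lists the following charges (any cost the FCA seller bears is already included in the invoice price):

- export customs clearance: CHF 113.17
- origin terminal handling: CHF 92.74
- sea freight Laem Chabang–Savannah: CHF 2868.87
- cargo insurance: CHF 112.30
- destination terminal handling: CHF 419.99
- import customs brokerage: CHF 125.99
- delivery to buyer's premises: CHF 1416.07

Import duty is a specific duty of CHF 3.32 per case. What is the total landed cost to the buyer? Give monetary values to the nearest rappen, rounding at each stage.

FCA: the seller delivers export-cleared goods to the carrier; the buyer bears costs from that point.
Already in the invoice (seller's account under FCA): export clearance — exclude.
CIF value = FCA price + origin terminal + freight + insurance = 106992.49 + 92.74 + 2868.87 + 112.30 = 110066.40
Import duty = 770 × 3.32 = 2556.40
Buyer bears: origin terminal 92.74 + freight 2868.87 + insurance 112.30 + destination terminal 419.99 + brokerage 125.99 + delivery 1416.07 + duty 2556.40 = 7592.36
Landed cost = invoice 106992.49 + 7592.36 = 114584.85

Total landed cost: CHF 114584.85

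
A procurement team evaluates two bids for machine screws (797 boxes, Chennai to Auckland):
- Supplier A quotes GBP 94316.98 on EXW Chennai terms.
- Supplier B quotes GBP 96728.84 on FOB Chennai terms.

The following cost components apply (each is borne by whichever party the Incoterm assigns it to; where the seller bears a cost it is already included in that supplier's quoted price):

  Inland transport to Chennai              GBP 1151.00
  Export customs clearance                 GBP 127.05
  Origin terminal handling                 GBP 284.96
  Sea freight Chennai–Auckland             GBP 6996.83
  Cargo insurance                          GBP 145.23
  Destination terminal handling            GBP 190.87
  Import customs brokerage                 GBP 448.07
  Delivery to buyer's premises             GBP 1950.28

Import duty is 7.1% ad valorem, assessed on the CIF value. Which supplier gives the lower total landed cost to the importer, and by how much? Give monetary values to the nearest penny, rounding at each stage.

Supplier A is cheaper by GBP 909.11

Supplier A (EXW):
CIF value = EXW price + inland to port + export clearance + origin terminal + freight + insurance = 94316.98 + 1151.00 + 127.05 + 284.96 + 6996.83 + 145.23 = 103022.05
Import duty = 103022.05 × 7.1% = 7314.57
Buyer bears (A): 1151.00 + 127.05 + 284.96 + 6996.83 + 145.23 + 190.87 + 448.07 + 1950.28 = 11294.29
Landed cost (A) = invoice 94316.98 + 11294.29 + duty 7314.57 = 112925.84
Supplier B (FOB):
CIF value = FOB price + freight + insurance = 96728.84 + 6996.83 + 145.23 = 103870.90
Import duty = 103870.90 × 7.1% = 7374.83
Buyer bears (B): 6996.83 + 145.23 + 190.87 + 448.07 + 1950.28 = 9731.28
Landed cost (B) = invoice 96728.84 + 9731.28 + duty 7374.83 = 113834.95
Difference = |112925.84 − 113834.95| = 909.11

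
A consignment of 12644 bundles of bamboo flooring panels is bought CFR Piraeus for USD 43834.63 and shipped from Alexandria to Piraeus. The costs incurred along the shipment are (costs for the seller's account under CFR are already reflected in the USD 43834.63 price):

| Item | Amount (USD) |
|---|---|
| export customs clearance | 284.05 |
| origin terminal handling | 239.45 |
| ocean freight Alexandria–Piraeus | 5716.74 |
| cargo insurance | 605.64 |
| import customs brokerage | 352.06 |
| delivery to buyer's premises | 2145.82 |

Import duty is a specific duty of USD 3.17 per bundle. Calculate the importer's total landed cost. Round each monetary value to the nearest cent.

Total landed cost: USD 87019.63

CFR: the seller pays costs through ocean freight to the destination port, but not insurance.
Already in the invoice (seller's account under CFR): export clearance, origin terminal, freight — exclude.
CIF value = CFR price + insurance = 43834.63 + 605.64 = 44440.27
Import duty = 12644 × 3.17 = 40081.48
Buyer bears: insurance 605.64 + brokerage 352.06 + delivery 2145.82 + duty 40081.48 = 43185.00
Landed cost = invoice 43834.63 + 43185.00 = 87019.63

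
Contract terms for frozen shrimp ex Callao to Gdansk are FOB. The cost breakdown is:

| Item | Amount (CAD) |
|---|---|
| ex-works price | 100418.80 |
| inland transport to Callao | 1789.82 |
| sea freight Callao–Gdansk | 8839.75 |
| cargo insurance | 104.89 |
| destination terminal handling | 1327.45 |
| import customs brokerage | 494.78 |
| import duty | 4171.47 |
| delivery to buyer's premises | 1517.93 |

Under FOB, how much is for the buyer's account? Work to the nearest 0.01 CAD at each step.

Buyer's account: CAD 16456.27

FOB: the seller bears costs until goods are on board at the origin port; the buyer bears freight, insurance and all costs thereafter.
Seller's account: goods 100418.80 + inland to port 1789.82 = 102208.62
Buyer's account: freight 8839.75 + insurance 104.89 + destination terminal 1327.45 + brokerage 494.78 + duty 4171.47 + delivery 1517.93 = 16456.27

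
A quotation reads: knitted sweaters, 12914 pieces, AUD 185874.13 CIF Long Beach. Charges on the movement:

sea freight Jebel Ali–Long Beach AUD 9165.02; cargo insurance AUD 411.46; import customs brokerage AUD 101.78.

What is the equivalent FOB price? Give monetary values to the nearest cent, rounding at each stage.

Not relevant to the conversion: brokerage — on the buyer under both terms; not part of either seller's price.
From CIF to FOB, the seller no longer bears: freight, insurance.
FOB price = 185874.13 − 9165.02 − 411.46 = 176297.65

FOB price: AUD 176297.65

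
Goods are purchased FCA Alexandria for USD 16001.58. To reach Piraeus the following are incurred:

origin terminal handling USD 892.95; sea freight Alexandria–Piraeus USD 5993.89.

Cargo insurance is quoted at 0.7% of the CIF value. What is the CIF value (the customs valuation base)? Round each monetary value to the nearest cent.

CIF value: USD 23049.77

Let C be the CIF value. C = FCA price + pre-shipment costs + freight + 0.7% × C
C − 0.7% × C = 16001.58 + 892.95 + 5993.89
0.993 × C = 22888.42
C = 22888.42 / 0.993 = 23049.77
Insurance premium = 0.7% × 23049.77 = 161.35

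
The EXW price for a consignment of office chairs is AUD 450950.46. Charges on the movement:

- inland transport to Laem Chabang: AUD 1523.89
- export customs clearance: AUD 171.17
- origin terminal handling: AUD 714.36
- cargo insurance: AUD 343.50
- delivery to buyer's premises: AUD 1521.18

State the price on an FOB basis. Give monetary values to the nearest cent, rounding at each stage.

Not relevant to the conversion: delivery, insurance — on the buyer under both terms; not part of either seller's price.
From EXW to FOB, the seller additionally bears: inland to port, export clearance, origin terminal.
FOB price = 450950.46 + 1523.89 + 171.17 + 714.36 = 453359.88

FOB price: AUD 453359.88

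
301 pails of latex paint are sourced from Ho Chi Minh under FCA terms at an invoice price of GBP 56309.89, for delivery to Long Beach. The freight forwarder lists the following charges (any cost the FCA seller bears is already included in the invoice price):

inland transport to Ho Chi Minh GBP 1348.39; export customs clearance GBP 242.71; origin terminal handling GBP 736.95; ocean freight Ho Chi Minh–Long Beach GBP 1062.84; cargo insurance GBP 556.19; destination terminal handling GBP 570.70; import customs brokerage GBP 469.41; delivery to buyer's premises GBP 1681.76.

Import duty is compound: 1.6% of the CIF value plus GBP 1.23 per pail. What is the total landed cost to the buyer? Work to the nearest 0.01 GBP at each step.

Total landed cost: GBP 62696.62

FCA: the seller delivers export-cleared goods to the carrier; the buyer bears costs from that point.
Already in the invoice (seller's account under FCA): inland to port, export clearance — exclude.
CIF value = FCA price + origin terminal + freight + insurance = 56309.89 + 736.95 + 1062.84 + 556.19 = 58665.87
Ad valorem component: 58665.87 × 1.6% = 938.65
Specific component: 301 × 1.23 = 370.23
Import duty = 938.65 + 370.23 = 1308.88
Buyer bears: origin terminal 736.95 + freight 1062.84 + insurance 556.19 + destination terminal 570.70 + brokerage 469.41 + delivery 1681.76 + duty 1308.88 = 6386.73
Landed cost = invoice 56309.89 + 6386.73 = 62696.62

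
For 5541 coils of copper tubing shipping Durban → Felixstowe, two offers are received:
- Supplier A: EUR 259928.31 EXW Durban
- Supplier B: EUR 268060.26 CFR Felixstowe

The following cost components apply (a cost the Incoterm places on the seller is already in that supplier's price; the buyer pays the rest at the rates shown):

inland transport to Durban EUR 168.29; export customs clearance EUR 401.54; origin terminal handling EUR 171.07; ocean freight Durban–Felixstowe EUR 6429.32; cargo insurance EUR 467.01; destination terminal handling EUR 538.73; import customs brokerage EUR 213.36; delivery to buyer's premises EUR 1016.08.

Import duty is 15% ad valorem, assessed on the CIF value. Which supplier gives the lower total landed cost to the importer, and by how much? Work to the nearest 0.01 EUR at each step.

Supplier A is cheaper by EUR 1105.99

Supplier A (EXW):
CIF value = EXW price + inland to port + export clearance + origin terminal + freight + insurance = 259928.31 + 168.29 + 401.54 + 171.07 + 6429.32 + 467.01 = 267565.54
Import duty = 267565.54 × 15% = 40134.83
Buyer bears (A): 168.29 + 401.54 + 171.07 + 6429.32 + 467.01 + 538.73 + 213.36 + 1016.08 = 9405.40
Landed cost (A) = invoice 259928.31 + 9405.40 + duty 40134.83 = 309468.54
Supplier B (CFR):
CIF value = CFR price + insurance = 268060.26 + 467.01 = 268527.27
Import duty = 268527.27 × 15% = 40279.09
Buyer bears (B): 467.01 + 538.73 + 213.36 + 1016.08 = 2235.18
Landed cost (B) = invoice 268060.26 + 2235.18 + duty 40279.09 = 310574.53
Difference = |309468.54 − 310574.53| = 1105.99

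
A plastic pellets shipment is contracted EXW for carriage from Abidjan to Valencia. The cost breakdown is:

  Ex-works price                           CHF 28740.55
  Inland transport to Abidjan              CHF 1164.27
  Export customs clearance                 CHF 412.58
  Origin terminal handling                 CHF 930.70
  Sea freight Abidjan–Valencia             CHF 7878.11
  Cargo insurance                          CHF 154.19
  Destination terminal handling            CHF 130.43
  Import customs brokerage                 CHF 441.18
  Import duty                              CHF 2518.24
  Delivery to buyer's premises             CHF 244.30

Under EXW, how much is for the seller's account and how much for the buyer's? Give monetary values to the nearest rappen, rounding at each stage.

EXW: the seller makes goods available at their premises; the buyer bears all onward costs.
Seller's account: goods 28740.55 = 28740.55
Buyer's account: inland to port 1164.27 + export clearance 412.58 + origin terminal 930.70 + freight 7878.11 + insurance 154.19 + destination terminal 130.43 + brokerage 441.18 + duty 2518.24 + delivery 244.30 = 13874.00

Seller: CHF 28740.55; buyer: CHF 13874.00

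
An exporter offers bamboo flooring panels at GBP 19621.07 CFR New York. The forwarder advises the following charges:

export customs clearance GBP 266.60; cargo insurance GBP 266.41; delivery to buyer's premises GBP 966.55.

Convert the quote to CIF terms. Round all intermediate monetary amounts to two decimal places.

CIF price: GBP 19887.48

Not relevant to the conversion: export clearance — on the seller under both CFR and CIF; already in the CFR price and stays in the CIF price. delivery — on the buyer under both terms; not part of either seller's price.
From CFR to CIF, the seller additionally bears: insurance.
CIF price = 19621.07 + 266.41 = 19887.48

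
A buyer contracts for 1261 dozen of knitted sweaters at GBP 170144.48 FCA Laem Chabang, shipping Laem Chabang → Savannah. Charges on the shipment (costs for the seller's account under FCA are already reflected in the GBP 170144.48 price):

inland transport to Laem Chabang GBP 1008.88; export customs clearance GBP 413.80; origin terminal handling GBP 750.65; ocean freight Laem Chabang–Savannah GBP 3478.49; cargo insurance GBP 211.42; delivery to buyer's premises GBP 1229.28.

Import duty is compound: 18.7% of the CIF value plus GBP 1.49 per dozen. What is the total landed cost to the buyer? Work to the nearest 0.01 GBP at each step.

Total landed cost: GBP 210340.61

FCA: the seller delivers export-cleared goods to the carrier; the buyer bears costs from that point.
Already in the invoice (seller's account under FCA): inland to port, export clearance — exclude.
CIF value = FCA price + origin terminal + freight + insurance = 170144.48 + 750.65 + 3478.49 + 211.42 = 174585.04
Ad valorem component: 174585.04 × 18.7% = 32647.40
Specific component: 1261 × 1.49 = 1878.89
Import duty = 32647.40 + 1878.89 = 34526.29
Buyer bears: origin terminal 750.65 + freight 3478.49 + insurance 211.42 + delivery 1229.28 + duty 34526.29 = 40196.13
Landed cost = invoice 170144.48 + 40196.13 = 210340.61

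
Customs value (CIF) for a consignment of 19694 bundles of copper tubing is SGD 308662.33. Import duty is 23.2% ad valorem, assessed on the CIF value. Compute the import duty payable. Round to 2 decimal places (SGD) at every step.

Import duty: SGD 71609.66

Import duty = 308662.33 × 23.2% = 71609.66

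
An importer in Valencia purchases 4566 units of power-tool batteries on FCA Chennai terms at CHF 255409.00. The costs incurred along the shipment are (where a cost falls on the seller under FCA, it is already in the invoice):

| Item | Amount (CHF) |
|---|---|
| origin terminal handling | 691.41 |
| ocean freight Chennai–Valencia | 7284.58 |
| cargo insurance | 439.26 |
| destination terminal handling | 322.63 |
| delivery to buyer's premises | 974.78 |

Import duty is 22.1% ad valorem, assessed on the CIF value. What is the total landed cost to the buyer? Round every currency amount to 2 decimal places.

Total landed cost: CHF 323426.82

FCA: the seller delivers export-cleared goods to the carrier; the buyer bears costs from that point.
CIF value = FCA price + origin terminal + freight + insurance = 255409.00 + 691.41 + 7284.58 + 439.26 = 263824.25
Import duty = 263824.25 × 22.1% = 58305.16
Buyer bears: origin terminal 691.41 + freight 7284.58 + insurance 439.26 + destination terminal 322.63 + delivery 974.78 + duty 58305.16 = 68017.82
Landed cost = invoice 255409.00 + 68017.82 = 323426.82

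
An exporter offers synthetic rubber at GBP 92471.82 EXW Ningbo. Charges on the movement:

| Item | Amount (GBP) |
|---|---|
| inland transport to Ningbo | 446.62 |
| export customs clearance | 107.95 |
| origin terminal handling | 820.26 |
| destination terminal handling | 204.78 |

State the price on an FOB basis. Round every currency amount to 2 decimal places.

Not relevant to the conversion: destination terminal — on the buyer under both terms; not part of either seller's price.
From EXW to FOB, the seller additionally bears: inland to port, export clearance, origin terminal.
FOB price = 92471.82 + 446.62 + 107.95 + 820.26 = 93846.65

FOB price: GBP 93846.65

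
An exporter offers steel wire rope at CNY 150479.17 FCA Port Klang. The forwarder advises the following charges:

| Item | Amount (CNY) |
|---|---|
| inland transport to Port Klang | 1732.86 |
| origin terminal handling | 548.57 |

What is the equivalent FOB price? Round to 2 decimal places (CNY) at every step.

FOB price: CNY 151027.74

Not relevant to the conversion: inland to port — on the seller under both FCA and FOB; already in the FCA price and stays in the FOB price.
From FCA to FOB, the seller additionally bears: origin terminal.
FOB price = 150479.17 + 548.57 = 151027.74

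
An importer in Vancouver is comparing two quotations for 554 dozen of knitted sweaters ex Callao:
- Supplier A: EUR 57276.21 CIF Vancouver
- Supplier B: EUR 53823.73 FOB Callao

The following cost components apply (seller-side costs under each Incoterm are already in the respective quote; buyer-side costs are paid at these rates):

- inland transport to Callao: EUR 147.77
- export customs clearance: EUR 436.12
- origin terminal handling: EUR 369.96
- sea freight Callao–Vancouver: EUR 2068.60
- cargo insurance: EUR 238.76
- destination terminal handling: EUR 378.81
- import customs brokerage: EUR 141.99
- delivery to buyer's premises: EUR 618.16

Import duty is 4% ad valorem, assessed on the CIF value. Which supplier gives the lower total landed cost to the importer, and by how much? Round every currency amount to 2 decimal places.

Supplier B is cheaper by EUR 1190.93

Supplier A (CIF):
The CIF price already equals the CIF value: 57276.21
Import duty = 57276.21 × 4% = 2291.05
Buyer bears (A): 378.81 + 141.99 + 618.16 = 1138.96
Landed cost (A) = invoice 57276.21 + 1138.96 + duty 2291.05 = 60706.22
Supplier B (FOB):
CIF value = FOB price + freight + insurance = 53823.73 + 2068.60 + 238.76 = 56131.09
Import duty = 56131.09 × 4% = 2245.24
Buyer bears (B): 2068.60 + 238.76 + 378.81 + 141.99 + 618.16 = 3446.32
Landed cost (B) = invoice 53823.73 + 3446.32 + duty 2245.24 = 59515.29
Difference = |60706.22 − 59515.29| = 1190.93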